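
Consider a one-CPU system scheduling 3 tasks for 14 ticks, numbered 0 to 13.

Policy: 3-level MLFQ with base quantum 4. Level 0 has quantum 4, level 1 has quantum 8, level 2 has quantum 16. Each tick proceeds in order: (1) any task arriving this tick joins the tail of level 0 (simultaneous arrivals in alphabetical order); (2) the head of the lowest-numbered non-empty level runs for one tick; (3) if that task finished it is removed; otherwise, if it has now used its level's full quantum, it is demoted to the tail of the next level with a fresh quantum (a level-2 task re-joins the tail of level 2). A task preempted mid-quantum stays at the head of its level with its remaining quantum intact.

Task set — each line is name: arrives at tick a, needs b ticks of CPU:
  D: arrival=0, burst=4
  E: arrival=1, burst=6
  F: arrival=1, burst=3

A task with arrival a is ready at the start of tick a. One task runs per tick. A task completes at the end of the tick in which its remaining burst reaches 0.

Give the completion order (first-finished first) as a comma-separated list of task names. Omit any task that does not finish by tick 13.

completion order = D, F, E

t=0: L0/L1/L2 = D/-/- → run D
t=1: L0/L1/L2 = DEF/-/- → run D
t=2: L0/L1/L2 = DEF/-/- → run D
t=3: L0/L1/L2 = DEF/-/- → run D
t=4: L0/L1/L2 = EF/-/- → run E
t=5: L0/L1/L2 = EF/-/- → run E
t=6: L0/L1/L2 = EF/-/- → run E
t=7: L0/L1/L2 = EF/-/- → run E
t=8: L0/L1/L2 = F/E/- → run F
t=9: L0/L1/L2 = F/E/- → run F
t=10: L0/L1/L2 = F/E/- → run F
t=11: L0/L1/L2 = -/E/- → run E
t=12: L0/L1/L2 = -/E/- → run E
t=13: (idle)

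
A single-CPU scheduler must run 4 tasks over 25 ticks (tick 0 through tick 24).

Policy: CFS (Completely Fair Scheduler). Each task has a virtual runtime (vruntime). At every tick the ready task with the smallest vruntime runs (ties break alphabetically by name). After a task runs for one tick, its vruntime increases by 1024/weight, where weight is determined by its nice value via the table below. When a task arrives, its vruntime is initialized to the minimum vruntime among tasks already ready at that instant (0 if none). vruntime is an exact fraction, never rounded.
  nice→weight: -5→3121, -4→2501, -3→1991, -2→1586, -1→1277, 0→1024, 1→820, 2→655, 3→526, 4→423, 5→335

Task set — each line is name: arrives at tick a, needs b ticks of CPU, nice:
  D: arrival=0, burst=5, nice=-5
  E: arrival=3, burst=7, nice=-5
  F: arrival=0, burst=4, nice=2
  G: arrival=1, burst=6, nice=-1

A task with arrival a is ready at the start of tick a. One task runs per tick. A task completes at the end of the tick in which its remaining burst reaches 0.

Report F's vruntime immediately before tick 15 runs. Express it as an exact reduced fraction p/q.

t=0: vr[D=0 F=0] → run D
t=1: vr[D=1024/3121 F=0 G=0] → run F
t=2: vr[D=1024/3121 F=1024/655 G=0] → run G
t=3: vr[D=1024/3121 E=1024/3121 F=1024/655 G=1024/1277] → run D
t=4: vr[D=2048/3121 E=1024/3121 F=1024/655 G=1024/1277] → run E
t=5: vr[D=2048/3121 E=2048/3121 F=1024/655 G=1024/1277] → run D
t=6: vr[D=3072/3121 E=2048/3121 F=1024/655 G=1024/1277] → run E
t=7: vr[D=3072/3121 E=3072/3121 F=1024/655 G=1024/1277] → run G
t=8: vr[D=3072/3121 E=3072/3121 F=1024/655 G=2048/1277] → run D
t=9: vr[D=4096/3121 E=3072/3121 F=1024/655 G=2048/1277] → run E
t=10: vr[D=4096/3121 E=4096/3121 F=1024/655 G=2048/1277] → run D
t=11: vr[E=4096/3121 F=1024/655 G=2048/1277] → run E
t=12: vr[E=5120/3121 F=1024/655 G=2048/1277] → run F
t=13: vr[E=5120/3121 F=2048/655 G=2048/1277] → run G
t=14: vr[E=5120/3121 F=2048/655 G=3072/1277] → run E
t=15: vr[E=6144/3121 F=2048/655 G=3072/1277] → run E
t=16: vr[E=7168/3121 F=2048/655 G=3072/1277] → run E
t=17: vr[F=2048/655 G=3072/1277] → run G
t=18: vr[F=2048/655 G=4096/1277] → run F
t=19: vr[F=3072/655 G=4096/1277] → run G
t=20: vr[F=3072/655 G=5120/1277] → run G
t=21: vr[F=3072/655] → run F
t=22: (idle)
t=23: (idle)
t=24: (idle)

vruntime(F, start of tick 15) = 2048/655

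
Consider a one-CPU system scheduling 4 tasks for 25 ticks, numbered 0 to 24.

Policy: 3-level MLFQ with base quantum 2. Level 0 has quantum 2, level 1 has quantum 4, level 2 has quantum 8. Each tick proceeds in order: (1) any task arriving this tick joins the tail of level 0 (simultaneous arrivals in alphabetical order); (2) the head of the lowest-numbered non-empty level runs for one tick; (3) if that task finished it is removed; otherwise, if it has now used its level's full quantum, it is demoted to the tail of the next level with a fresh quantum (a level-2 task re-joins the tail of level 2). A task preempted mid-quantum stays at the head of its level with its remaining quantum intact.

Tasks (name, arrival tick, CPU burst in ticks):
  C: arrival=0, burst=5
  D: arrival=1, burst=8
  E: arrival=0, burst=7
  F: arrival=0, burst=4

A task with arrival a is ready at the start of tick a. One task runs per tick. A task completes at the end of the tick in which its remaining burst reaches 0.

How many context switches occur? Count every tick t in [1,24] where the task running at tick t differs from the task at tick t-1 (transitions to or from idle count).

context switches = 10

t=0: L0/L1/L2 = CEF/-/- → run C
t=1: L0/L1/L2 = CEFD/-/- → run C
t=2: L0/L1/L2 = EFD/C/- → run E
t=3: L0/L1/L2 = EFD/C/- → run E
t=4: L0/L1/L2 = FD/CE/- → run F
t=5: L0/L1/L2 = FD/CE/- → run F
t=6: L0/L1/L2 = D/CEF/- → run D
t=7: L0/L1/L2 = D/CEF/- → run D
t=8: L0/L1/L2 = -/CEFD/- → run C
t=9: L0/L1/L2 = -/CEFD/- → run C
t=10: L0/L1/L2 = -/CEFD/- → run C
t=11: L0/L1/L2 = -/EFD/- → run E
t=12: L0/L1/L2 = -/EFD/- → run E
t=13: L0/L1/L2 = -/EFD/- → run E
t=14: L0/L1/L2 = -/EFD/- → run E
t=15: L0/L1/L2 = -/FD/E → run F
t=16: L0/L1/L2 = -/FD/E → run F
t=17: L0/L1/L2 = -/D/E → run D
t=18: L0/L1/L2 = -/D/E → run D
t=19: L0/L1/L2 = -/D/E → run D
t=20: L0/L1/L2 = -/D/E → run D
t=21: L0/L1/L2 = -/-/ED → run E
t=22: L0/L1/L2 = -/-/D → run D
t=23: L0/L1/L2 = -/-/D → run D
t=24: (idle)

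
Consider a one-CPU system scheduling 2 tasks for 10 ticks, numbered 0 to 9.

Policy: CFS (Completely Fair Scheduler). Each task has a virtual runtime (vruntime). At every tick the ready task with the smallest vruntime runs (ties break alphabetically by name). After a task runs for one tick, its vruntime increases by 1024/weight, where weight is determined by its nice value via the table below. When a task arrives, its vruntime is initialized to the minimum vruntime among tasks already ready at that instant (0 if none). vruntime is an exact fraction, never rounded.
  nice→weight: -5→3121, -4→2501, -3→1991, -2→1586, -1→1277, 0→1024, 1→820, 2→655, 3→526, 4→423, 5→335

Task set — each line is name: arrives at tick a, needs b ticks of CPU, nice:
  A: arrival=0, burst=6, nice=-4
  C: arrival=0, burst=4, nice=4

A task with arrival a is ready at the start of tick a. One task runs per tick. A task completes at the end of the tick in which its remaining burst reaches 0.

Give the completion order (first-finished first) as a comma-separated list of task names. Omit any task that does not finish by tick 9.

t=0: vr[A=0 C=0] → run A
t=1: vr[A=1024/2501 C=0] → run C
t=2: vr[A=1024/2501 C=1024/423] → run A
t=3: vr[A=2048/2501 C=1024/423] → run A
t=4: vr[A=3072/2501 C=1024/423] → run A
t=5: vr[A=4096/2501 C=1024/423] → run A
t=6: vr[A=5120/2501 C=1024/423] → run A
t=7: vr[C=1024/423] → run C
t=8: vr[C=2048/423] → run C
t=9: vr[C=1024/141] → run C

completion order = A, C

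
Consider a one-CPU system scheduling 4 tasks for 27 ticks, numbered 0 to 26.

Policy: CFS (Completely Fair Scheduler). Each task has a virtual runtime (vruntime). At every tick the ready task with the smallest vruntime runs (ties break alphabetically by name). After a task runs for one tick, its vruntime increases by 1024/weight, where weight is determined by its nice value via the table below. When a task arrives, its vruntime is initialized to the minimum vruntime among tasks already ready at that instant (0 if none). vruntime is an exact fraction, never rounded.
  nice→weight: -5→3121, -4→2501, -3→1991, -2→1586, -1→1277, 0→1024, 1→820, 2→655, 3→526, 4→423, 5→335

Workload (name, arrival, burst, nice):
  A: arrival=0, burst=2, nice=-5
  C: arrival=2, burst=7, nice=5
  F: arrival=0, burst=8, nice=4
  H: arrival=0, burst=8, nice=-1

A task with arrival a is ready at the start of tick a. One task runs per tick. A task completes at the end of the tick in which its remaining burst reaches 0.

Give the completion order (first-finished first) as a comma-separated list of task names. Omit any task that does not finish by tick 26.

t=0: vr[A=0 F=0 H=0] → run A
t=1: vr[A=1024/3121 F=0 H=0] → run F
t=2: vr[A=1024/3121 C=0 F=1024/423 H=0] → run C
t=3: vr[A=1024/3121 C=1024/335 F=1024/423 H=0] → run H
t=4: vr[A=1024/3121 C=1024/335 F=1024/423 H=1024/1277] → run A
t=5: vr[C=1024/335 F=1024/423 H=1024/1277] → run H
t=6: vr[C=1024/335 F=1024/423 H=2048/1277] → run H
t=7: vr[C=1024/335 F=1024/423 H=3072/1277] → run H
t=8: vr[C=1024/335 F=1024/423 H=4096/1277] → run F
t=9: vr[C=1024/335 F=2048/423 H=4096/1277] → run C
t=10: vr[C=2048/335 F=2048/423 H=4096/1277] → run H
t=11: vr[C=2048/335 F=2048/423 H=5120/1277] → run H
t=12: vr[C=2048/335 F=2048/423 H=6144/1277] → run H
t=13: vr[C=2048/335 F=2048/423 H=7168/1277] → run F
t=14: vr[C=2048/335 F=1024/141 H=7168/1277] → run H
t=15: vr[C=2048/335 F=1024/141] → run C
t=16: vr[C=3072/335 F=1024/141] → run F
t=17: vr[C=3072/335 F=4096/423] → run C
t=18: vr[C=4096/335 F=4096/423] → run F
t=19: vr[C=4096/335 F=5120/423] → run F
t=20: vr[C=4096/335 F=2048/141] → run C
t=21: vr[C=1024/67 F=2048/141] → run F
t=22: vr[C=1024/67 F=7168/423] → run C
t=23: vr[C=6144/335 F=7168/423] → run F
t=24: vr[C=6144/335] → run C
t=25: (idle)
t=26: (idle)

completion order = A, H, F, C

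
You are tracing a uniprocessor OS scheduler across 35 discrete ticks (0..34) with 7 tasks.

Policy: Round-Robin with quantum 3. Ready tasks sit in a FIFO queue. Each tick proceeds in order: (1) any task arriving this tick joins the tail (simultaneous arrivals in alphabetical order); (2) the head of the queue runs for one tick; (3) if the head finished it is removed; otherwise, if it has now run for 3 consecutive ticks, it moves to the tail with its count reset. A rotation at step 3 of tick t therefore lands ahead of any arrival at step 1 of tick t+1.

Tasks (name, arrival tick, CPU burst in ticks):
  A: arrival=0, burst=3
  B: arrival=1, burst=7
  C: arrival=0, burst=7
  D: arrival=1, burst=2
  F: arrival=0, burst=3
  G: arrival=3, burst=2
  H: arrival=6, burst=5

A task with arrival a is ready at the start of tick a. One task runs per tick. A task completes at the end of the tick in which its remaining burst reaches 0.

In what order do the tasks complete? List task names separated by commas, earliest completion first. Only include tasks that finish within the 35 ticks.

completion order = A, F, D, G, C, H, B

t=0: queue=[A,C,F] q_used=0 → run A
t=1: queue=[A,C,F,B,D] q_used=1 → run A
t=2: queue=[A,C,F,B,D] q_used=2 → run A
t=3: queue=[C,F,B,D,G] q_used=0 → run C
t=4: queue=[C,F,B,D,G] q_used=1 → run C
t=5: queue=[C,F,B,D,G] q_used=2 → run C
t=6: queue=[F,B,D,G,C,H] q_used=0 → run F
t=7: queue=[F,B,D,G,C,H] q_used=1 → run F
t=8: queue=[F,B,D,G,C,H] q_used=2 → run F
t=9: queue=[B,D,G,C,H] q_used=0 → run B
t=10: queue=[B,D,G,C,H] q_used=1 → run B
t=11: queue=[B,D,G,C,H] q_used=2 → run B
t=12: queue=[D,G,C,H,B] q_used=0 → run D
t=13: queue=[D,G,C,H,B] q_used=1 → run D
t=14: queue=[G,C,H,B] q_used=0 → run G
t=15: queue=[G,C,H,B] q_used=1 → run G
t=16: queue=[C,H,B] q_used=0 → run C
t=17: queue=[C,H,B] q_used=1 → run C
t=18: queue=[C,H,B] q_used=2 → run C
t=19: queue=[H,B,C] q_used=0 → run H
t=20: queue=[H,B,C] q_used=1 → run H
t=21: queue=[H,B,C] q_used=2 → run H
t=22: queue=[B,C,H] q_used=0 → run B
t=23: queue=[B,C,H] q_used=1 → run B
t=24: queue=[B,C,H] q_used=2 → run B
t=25: queue=[C,H,B] q_used=0 → run C
t=26: queue=[H,B] q_used=0 → run H
t=27: queue=[H,B] q_used=1 → run H
t=28: queue=[B] q_used=0 → run B
t=29: (idle)
t=30: (idle)
t=31: (idle)
t=32: (idle)
t=33: (idle)
t=34: (idle)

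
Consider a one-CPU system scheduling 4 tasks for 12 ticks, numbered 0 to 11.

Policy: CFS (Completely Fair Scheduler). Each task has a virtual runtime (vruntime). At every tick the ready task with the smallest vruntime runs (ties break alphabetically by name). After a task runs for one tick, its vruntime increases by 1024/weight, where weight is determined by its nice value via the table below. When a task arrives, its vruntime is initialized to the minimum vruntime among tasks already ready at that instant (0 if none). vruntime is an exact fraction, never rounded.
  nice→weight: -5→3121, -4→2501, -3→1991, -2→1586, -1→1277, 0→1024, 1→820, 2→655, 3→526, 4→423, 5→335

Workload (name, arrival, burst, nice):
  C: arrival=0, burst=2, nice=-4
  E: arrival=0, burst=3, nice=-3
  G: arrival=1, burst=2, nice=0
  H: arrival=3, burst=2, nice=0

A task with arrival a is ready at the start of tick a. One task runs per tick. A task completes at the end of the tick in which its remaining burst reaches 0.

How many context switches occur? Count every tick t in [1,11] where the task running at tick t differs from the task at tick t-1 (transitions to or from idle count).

t=0: vr[C=0 E=0] → run C
t=1: vr[C=1024/2501 E=0 G=0] → run E
t=2: vr[C=1024/2501 E=1024/1991 G=0] → run G
t=3: vr[C=1024/2501 E=1024/1991 G=1 H=1024/2501] → run C
t=4: vr[E=1024/1991 G=1 H=1024/2501] → run H
t=5: vr[E=1024/1991 G=1 H=3525/2501] → run E
t=6: vr[E=2048/1991 G=1 H=3525/2501] → run G
t=7: vr[E=2048/1991 H=3525/2501] → run E
t=8: vr[H=3525/2501] → run H
t=9: (idle)
t=10: (idle)
t=11: (idle)

context switches = 9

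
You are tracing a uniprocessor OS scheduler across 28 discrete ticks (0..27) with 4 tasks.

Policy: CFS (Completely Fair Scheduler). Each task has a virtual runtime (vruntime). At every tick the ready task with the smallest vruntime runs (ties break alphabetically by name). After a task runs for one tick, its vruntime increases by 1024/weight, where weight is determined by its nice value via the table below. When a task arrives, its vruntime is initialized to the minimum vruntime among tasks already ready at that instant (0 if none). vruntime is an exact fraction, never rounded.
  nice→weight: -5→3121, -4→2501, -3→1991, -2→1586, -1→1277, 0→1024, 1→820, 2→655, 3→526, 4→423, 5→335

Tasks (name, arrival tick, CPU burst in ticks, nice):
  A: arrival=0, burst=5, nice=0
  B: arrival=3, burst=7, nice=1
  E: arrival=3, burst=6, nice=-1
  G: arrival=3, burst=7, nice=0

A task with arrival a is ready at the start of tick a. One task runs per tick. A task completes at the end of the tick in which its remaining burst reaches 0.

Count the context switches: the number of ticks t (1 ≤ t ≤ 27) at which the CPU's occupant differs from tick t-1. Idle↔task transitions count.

context switches = 20

t=0: vr[A=0] → run A
t=1: vr[A=1] → run A
t=2: vr[A=2] → run A
t=3: vr[A=3 B=3 E=3 G=3] → run A
t=4: vr[A=4 B=3 E=3 G=3] → run B
t=5: vr[A=4 B=871/205 E=3 G=3] → run E
t=6: vr[A=4 B=871/205 E=4855/1277 G=3] → run G
t=7: vr[A=4 B=871/205 E=4855/1277 G=4] → run E
t=8: vr[A=4 B=871/205 E=5879/1277 G=4] → run A
t=9: vr[B=871/205 E=5879/1277 G=4] → run G
t=10: vr[B=871/205 E=5879/1277 G=5] → run B
t=11: vr[B=1127/205 E=5879/1277 G=5] → run E
t=12: vr[B=1127/205 E=6903/1277 G=5] → run G
t=13: vr[B=1127/205 E=6903/1277 G=6] → run E
t=14: vr[B=1127/205 E=7927/1277 G=6] → run B
t=15: vr[B=1383/205 E=7927/1277 G=6] → run G
t=16: vr[B=1383/205 E=7927/1277 G=7] → run E
t=17: vr[B=1383/205 E=8951/1277 G=7] → run B
t=18: vr[B=1639/205 E=8951/1277 G=7] → run G
t=19: vr[B=1639/205 E=8951/1277 G=8] → run E
t=20: vr[B=1639/205 G=8] → run B
t=21: vr[B=379/41 G=8] → run G
t=22: vr[B=379/41 G=9] → run G
t=23: vr[B=379/41] → run B
t=24: vr[B=2151/205] → run B
t=25: (idle)
t=26: (idle)
t=27: (idle)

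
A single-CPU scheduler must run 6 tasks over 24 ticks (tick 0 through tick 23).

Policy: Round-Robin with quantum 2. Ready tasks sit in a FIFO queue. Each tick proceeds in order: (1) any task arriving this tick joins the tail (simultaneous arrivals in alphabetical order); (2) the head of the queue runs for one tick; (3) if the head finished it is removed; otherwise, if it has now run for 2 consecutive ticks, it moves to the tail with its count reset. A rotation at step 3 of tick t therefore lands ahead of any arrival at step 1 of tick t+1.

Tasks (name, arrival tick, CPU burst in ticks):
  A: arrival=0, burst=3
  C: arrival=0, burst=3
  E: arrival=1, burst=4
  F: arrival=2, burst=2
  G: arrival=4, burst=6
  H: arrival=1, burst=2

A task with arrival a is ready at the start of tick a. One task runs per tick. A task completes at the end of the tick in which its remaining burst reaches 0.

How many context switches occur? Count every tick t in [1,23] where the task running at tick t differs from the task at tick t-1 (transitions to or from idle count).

t=0: queue=[A,C] q_used=0 → run A
t=1: queue=[A,C,E,H] q_used=1 → run A
t=2: queue=[C,E,H,A,F] q_used=0 → run C
t=3: queue=[C,E,H,A,F] q_used=1 → run C
t=4: queue=[E,H,A,F,C,G] q_used=0 → run E
t=5: queue=[E,H,A,F,C,G] q_used=1 → run E
t=6: queue=[H,A,F,C,G,E] q_used=0 → run H
t=7: queue=[H,A,F,C,G,E] q_used=1 → run H
t=8: queue=[A,F,C,G,E] q_used=0 → run A
t=9: queue=[F,C,G,E] q_used=0 → run F
t=10: queue=[F,C,G,E] q_used=1 → run F
t=11: queue=[C,G,E] q_used=0 → run C
t=12: queue=[G,E] q_used=0 → run G
t=13: queue=[G,E] q_used=1 → run G
t=14: queue=[E,G] q_used=0 → run E
t=15: queue=[E,G] q_used=1 → run E
t=16: queue=[G] q_used=0 → run G
t=17: queue=[G] q_used=1 → run G
t=18: queue=[G] q_used=0 → run G
t=19: queue=[G] q_used=1 → run G
t=20: (idle)
t=21: (idle)
t=22: (idle)
t=23: (idle)

context switches = 10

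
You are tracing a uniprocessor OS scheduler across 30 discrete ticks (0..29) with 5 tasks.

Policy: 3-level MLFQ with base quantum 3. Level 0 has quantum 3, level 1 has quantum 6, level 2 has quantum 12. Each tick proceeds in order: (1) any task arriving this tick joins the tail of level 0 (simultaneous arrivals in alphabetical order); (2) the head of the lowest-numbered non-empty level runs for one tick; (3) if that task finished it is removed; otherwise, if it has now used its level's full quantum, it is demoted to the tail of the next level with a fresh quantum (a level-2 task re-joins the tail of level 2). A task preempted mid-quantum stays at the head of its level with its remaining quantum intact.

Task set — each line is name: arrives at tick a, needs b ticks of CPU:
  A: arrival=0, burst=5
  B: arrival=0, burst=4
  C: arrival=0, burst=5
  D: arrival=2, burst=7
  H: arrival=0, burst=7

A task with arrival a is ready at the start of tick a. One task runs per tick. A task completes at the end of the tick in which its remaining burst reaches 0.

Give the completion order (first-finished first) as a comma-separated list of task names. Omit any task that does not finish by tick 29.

completion order = A, B, C, H, D

t=0: L0/L1/L2 = ABCH/-/- → run A
t=1: L0/L1/L2 = ABCH/-/- → run A
t=2: L0/L1/L2 = ABCHD/-/- → run A
t=3: L0/L1/L2 = BCHD/A/- → run B
t=4: L0/L1/L2 = BCHD/A/- → run B
t=5: L0/L1/L2 = BCHD/A/- → run B
t=6: L0/L1/L2 = CHD/AB/- → run C
t=7: L0/L1/L2 = CHD/AB/- → run C
t=8: L0/L1/L2 = CHD/AB/- → run C
t=9: L0/L1/L2 = HD/ABC/- → run H
t=10: L0/L1/L2 = HD/ABC/- → run H
t=11: L0/L1/L2 = HD/ABC/- → run H
t=12: L0/L1/L2 = D/ABCH/- → run D
t=13: L0/L1/L2 = D/ABCH/- → run D
t=14: L0/L1/L2 = D/ABCH/- → run D
t=15: L0/L1/L2 = -/ABCHD/- → run A
t=16: L0/L1/L2 = -/ABCHD/- → run A
t=17: L0/L1/L2 = -/BCHD/- → run B
t=18: L0/L1/L2 = -/CHD/- → run C
t=19: L0/L1/L2 = -/CHD/- → run C
t=20: L0/L1/L2 = -/HD/- → run H
t=21: L0/L1/L2 = -/HD/- → run H
t=22: L0/L1/L2 = -/HD/- → run H
t=23: L0/L1/L2 = -/HD/- → run H
t=24: L0/L1/L2 = -/D/- → run D
t=25: L0/L1/L2 = -/D/- → run D
t=26: L0/L1/L2 = -/D/- → run D
t=27: L0/L1/L2 = -/D/- → run D
t=28: (idle)
t=29: (idle)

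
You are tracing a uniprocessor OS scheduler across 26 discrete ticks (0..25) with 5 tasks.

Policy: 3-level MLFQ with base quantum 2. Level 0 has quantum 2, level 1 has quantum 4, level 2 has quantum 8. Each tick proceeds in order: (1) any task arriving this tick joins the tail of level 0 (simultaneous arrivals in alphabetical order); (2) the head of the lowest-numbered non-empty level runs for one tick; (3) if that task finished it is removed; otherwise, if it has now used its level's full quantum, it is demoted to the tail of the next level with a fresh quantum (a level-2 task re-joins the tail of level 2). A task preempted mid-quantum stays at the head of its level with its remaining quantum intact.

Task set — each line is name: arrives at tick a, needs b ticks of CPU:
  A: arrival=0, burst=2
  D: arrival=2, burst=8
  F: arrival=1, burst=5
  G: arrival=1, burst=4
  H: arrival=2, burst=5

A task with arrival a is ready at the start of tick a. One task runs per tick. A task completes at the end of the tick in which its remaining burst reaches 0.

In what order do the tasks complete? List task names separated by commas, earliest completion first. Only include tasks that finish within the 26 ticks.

t=0: L0/L1/L2 = A/-/- → run A
t=1: L0/L1/L2 = AFG/-/- → run A
t=2: L0/L1/L2 = FGDH/-/- → run F
t=3: L0/L1/L2 = FGDH/-/- → run F
t=4: L0/L1/L2 = GDH/F/- → run G
t=5: L0/L1/L2 = GDH/F/- → run G
t=6: L0/L1/L2 = DH/FG/- → run D
t=7: L0/L1/L2 = DH/FG/- → run D
t=8: L0/L1/L2 = H/FGD/- → run H
t=9: L0/L1/L2 = H/FGD/- → run H
t=10: L0/L1/L2 = -/FGDH/- → run F
t=11: L0/L1/L2 = -/FGDH/- → run F
t=12: L0/L1/L2 = -/FGDH/- → run F
t=13: L0/L1/L2 = -/GDH/- → run G
t=14: L0/L1/L2 = -/GDH/- → run G
t=15: L0/L1/L2 = -/DH/- → run D
t=16: L0/L1/L2 = -/DH/- → run D
t=17: L0/L1/L2 = -/DH/- → run D
t=18: L0/L1/L2 = -/DH/- → run D
t=19: L0/L1/L2 = -/H/D → run H
t=20: L0/L1/L2 = -/H/D → run H
t=21: L0/L1/L2 = -/H/D → run H
t=22: L0/L1/L2 = -/-/D → run D
t=23: L0/L1/L2 = -/-/D → run D
t=24: (idle)
t=25: (idle)

completion order = A, F, G, H, D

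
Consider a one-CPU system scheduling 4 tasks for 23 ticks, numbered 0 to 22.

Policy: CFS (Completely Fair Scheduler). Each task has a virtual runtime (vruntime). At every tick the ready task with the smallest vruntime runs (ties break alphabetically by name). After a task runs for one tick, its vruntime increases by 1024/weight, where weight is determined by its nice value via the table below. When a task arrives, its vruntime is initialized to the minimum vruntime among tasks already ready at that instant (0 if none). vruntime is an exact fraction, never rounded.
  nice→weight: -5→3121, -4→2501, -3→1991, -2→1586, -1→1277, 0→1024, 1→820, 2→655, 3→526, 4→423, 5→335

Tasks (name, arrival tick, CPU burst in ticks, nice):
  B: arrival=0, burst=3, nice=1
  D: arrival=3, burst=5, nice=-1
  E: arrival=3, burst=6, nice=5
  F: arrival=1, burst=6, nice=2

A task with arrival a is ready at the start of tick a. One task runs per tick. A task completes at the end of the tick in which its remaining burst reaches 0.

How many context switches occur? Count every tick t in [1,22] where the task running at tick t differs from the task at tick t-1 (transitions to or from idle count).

context switches = 15

t=0: vr[B=0] → run B
t=1: vr[B=256/205 F=256/205] → run B
t=2: vr[B=512/205 F=256/205] → run F
t=3: vr[B=512/205 D=512/205 E=512/205 F=15104/5371] → run B
t=4: vr[D=512/205 E=512/205 F=15104/5371] → run D
t=5: vr[D=863744/261785 E=512/205 F=15104/5371] → run E
t=6: vr[D=863744/261785 E=76288/13735 F=15104/5371] → run F
t=7: vr[D=863744/261785 E=76288/13735 F=117504/26855] → run D
t=8: vr[D=1073664/261785 E=76288/13735 F=117504/26855] → run D
t=9: vr[D=1283584/261785 E=76288/13735 F=117504/26855] → run F
t=10: vr[D=1283584/261785 E=76288/13735 F=159488/26855] → run D
t=11: vr[D=1493504/261785 E=76288/13735 F=159488/26855] → run E
t=12: vr[D=1493504/261785 E=118272/13735 F=159488/26855] → run D
t=13: vr[E=118272/13735 F=159488/26855] → run F
t=14: vr[E=118272/13735 F=201472/26855] → run F
t=15: vr[E=118272/13735 F=243456/26855] → run E
t=16: vr[E=160256/13735 F=243456/26855] → run F
t=17: vr[E=160256/13735] → run E
t=18: vr[E=40448/2747] → run E
t=19: vr[E=244224/13735] → run E
t=20: (idle)
t=21: (idle)
t=22: (idle)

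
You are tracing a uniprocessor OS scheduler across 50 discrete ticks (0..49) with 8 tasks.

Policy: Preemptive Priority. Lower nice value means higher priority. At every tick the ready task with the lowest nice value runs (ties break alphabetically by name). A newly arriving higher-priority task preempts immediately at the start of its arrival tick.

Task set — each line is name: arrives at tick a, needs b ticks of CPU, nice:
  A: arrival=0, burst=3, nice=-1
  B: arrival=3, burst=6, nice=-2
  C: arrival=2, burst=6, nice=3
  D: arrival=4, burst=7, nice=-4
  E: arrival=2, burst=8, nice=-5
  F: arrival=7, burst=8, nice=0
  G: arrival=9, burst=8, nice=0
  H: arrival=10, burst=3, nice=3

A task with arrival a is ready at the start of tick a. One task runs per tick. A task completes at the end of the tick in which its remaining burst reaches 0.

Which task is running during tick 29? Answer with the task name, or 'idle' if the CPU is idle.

running at tick 29 = F

t=0: ready={A} → run A
t=1: ready={A} → run A
t=2: ready={A,C,E} → run E
t=3: ready={A,B,C,E} → run E
t=4: ready={A,B,C,D,E} → run E
t=5: ready={A,B,C,D,E} → run E
t=6: ready={A,B,C,D,E} → run E
t=7: ready={A,B,C,D,E,F} → run E
t=8: ready={A,B,C,D,E,F} → run E
t=9: ready={A,B,C,D,E,F,G} → run E
t=10: ready={A,B,C,D,F,G,H} → run D
t=11: ready={A,B,C,D,F,G,H} → run D
t=12: ready={A,B,C,D,F,G,H} → run D
t=13: ready={A,B,C,D,F,G,H} → run D
t=14: ready={A,B,C,D,F,G,H} → run D
t=15: ready={A,B,C,D,F,G,H} → run D
t=16: ready={A,B,C,D,F,G,H} → run D
t=17: ready={A,B,C,F,G,H} → run B
t=18: ready={A,B,C,F,G,H} → run B
t=19: ready={A,B,C,F,G,H} → run B
t=20: ready={A,B,C,F,G,H} → run B
t=21: ready={A,B,C,F,G,H} → run B
t=22: ready={A,B,C,F,G,H} → run B
t=23: ready={A,C,F,G,H} → run A
t=24: ready={C,F,G,H} → run F
t=25: ready={C,F,G,H} → run F
t=26: ready={C,F,G,H} → run F
t=27: ready={C,F,G,H} → run F
t=28: ready={C,F,G,H} → run F
t=29: ready={C,F,G,H} → run F
t=30: ready={C,F,G,H} → run F
t=31: ready={C,F,G,H} → run F
t=32: ready={C,G,H} → run G
t=33: ready={C,G,H} → run G
t=34: ready={C,G,H} → run G
t=35: ready={C,G,H} → run G
t=36: ready={C,G,H} → run G
t=37: ready={C,G,H} → run G
t=38: ready={C,G,H} → run G
t=39: ready={C,G,H} → run G
t=40: ready={C,H} → run C
t=41: ready={C,H} → run C
t=42: ready={C,H} → run C
t=43: ready={C,H} → run C
t=44: ready={C,H} → run C
t=45: ready={C,H} → run C
t=46: ready={H} → run H
t=47: ready={H} → run H
t=48: ready={H} → run H
t=49: (idle)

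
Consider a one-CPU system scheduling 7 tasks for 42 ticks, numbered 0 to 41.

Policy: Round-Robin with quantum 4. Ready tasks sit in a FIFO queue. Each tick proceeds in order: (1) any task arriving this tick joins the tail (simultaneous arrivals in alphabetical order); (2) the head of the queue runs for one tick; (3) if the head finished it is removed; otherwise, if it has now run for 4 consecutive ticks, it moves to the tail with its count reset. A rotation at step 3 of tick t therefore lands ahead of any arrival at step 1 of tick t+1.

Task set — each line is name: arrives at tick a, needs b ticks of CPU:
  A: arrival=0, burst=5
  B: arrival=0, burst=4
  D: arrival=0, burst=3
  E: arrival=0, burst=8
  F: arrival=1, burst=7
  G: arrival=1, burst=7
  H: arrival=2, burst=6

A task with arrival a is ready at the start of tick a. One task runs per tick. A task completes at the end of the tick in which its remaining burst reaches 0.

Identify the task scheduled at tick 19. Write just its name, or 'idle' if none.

t=0: queue=[A,B,D,E] q_used=0 → run A
t=1: queue=[A,B,D,E,F,G] q_used=1 → run A
t=2: queue=[A,B,D,E,F,G,H] q_used=2 → run A
t=3: queue=[A,B,D,E,F,G,H] q_used=3 → run A
t=4: queue=[B,D,E,F,G,H,A] q_used=0 → run B
t=5: queue=[B,D,E,F,G,H,A] q_used=1 → run B
t=6: queue=[B,D,E,F,G,H,A] q_used=2 → run B
t=7: queue=[B,D,E,F,G,H,A] q_used=3 → run B
t=8: queue=[D,E,F,G,H,A] q_used=0 → run D
t=9: queue=[D,E,F,G,H,A] q_used=1 → run D
t=10: queue=[D,E,F,G,H,A] q_used=2 → run D
t=11: queue=[E,F,G,H,A] q_used=0 → run E
t=12: queue=[E,F,G,H,A] q_used=1 → run E
t=13: queue=[E,F,G,H,A] q_used=2 → run E
t=14: queue=[E,F,G,H,A] q_used=3 → run E
t=15: queue=[F,G,H,A,E] q_used=0 → run F
t=16: queue=[F,G,H,A,E] q_used=1 → run F
t=17: queue=[F,G,H,A,E] q_used=2 → run F
t=18: queue=[F,G,H,A,E] q_used=3 → run F
t=19: queue=[G,H,A,E,F] q_used=0 → run G
t=20: queue=[G,H,A,E,F] q_used=1 → run G
t=21: queue=[G,H,A,E,F] q_used=2 → run G
t=22: queue=[G,H,A,E,F] q_used=3 → run G
t=23: queue=[H,A,E,F,G] q_used=0 → run H
t=24: queue=[H,A,E,F,G] q_used=1 → run H
t=25: queue=[H,A,E,F,G] q_used=2 → run H
t=26: queue=[H,A,E,F,G] q_used=3 → run H
t=27: queue=[A,E,F,G,H] q_used=0 → run A
t=28: queue=[E,F,G,H] q_used=0 → run E
t=29: queue=[E,F,G,H] q_used=1 → run E
t=30: queue=[E,F,G,H] q_used=2 → run E
t=31: queue=[E,F,G,H] q_used=3 → run E
t=32: queue=[F,G,H] q_used=0 → run F
t=33: queue=[F,G,H] q_used=1 → run F
t=34: queue=[F,G,H] q_used=2 → run F
t=35: queue=[G,H] q_used=0 → run G
t=36: queue=[G,H] q_used=1 → run G
t=37: queue=[G,H] q_used=2 → run G
t=38: queue=[H] q_used=0 → run H
t=39: queue=[H] q_used=1 → run H
t=40: (idle)
t=41: (idle)

running at tick 19 = G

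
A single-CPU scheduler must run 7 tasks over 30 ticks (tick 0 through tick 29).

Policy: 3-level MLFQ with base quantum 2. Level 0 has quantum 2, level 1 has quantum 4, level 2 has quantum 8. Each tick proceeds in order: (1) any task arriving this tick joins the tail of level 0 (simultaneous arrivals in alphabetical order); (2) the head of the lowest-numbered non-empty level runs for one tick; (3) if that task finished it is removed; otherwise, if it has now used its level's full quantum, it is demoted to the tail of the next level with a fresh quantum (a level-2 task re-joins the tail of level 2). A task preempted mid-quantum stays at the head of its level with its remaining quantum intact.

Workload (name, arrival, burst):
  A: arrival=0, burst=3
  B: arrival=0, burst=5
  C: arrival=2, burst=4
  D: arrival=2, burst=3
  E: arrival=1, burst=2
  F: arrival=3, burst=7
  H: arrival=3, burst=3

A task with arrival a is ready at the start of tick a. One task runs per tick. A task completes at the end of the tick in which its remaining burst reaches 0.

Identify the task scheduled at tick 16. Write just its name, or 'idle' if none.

running at tick 16 = B

t=0: L0/L1/L2 = AB/-/- → run A
t=1: L0/L1/L2 = ABE/-/- → run A
t=2: L0/L1/L2 = BECD/A/- → run B
t=3: L0/L1/L2 = BECDFH/A/- → run B
t=4: L0/L1/L2 = ECDFH/AB/- → run E
t=5: L0/L1/L2 = ECDFH/AB/- → run E
t=6: L0/L1/L2 = CDFH/AB/- → run C
t=7: L0/L1/L2 = CDFH/AB/- → run C
t=8: L0/L1/L2 = DFH/ABC/- → run D
t=9: L0/L1/L2 = DFH/ABC/- → run D
t=10: L0/L1/L2 = FH/ABCD/- → run F
t=11: L0/L1/L2 = FH/ABCD/- → run F
t=12: L0/L1/L2 = H/ABCDF/- → run H
t=13: L0/L1/L2 = H/ABCDF/- → run H
t=14: L0/L1/L2 = -/ABCDFH/- → run A
t=15: L0/L1/L2 = -/BCDFH/- → run B
t=16: L0/L1/L2 = -/BCDFH/- → run B
t=17: L0/L1/L2 = -/BCDFH/- → run B
t=18: L0/L1/L2 = -/CDFH/- → run C
t=19: L0/L1/L2 = -/CDFH/- → run C
t=20: L0/L1/L2 = -/DFH/- → run D
t=21: L0/L1/L2 = -/FH/- → run F
t=22: L0/L1/L2 = -/FH/- → run F
t=23: L0/L1/L2 = -/FH/- → run F
t=24: L0/L1/L2 = -/FH/- → run F
t=25: L0/L1/L2 = -/H/F → run H
t=26: L0/L1/L2 = -/-/F → run F
t=27: (idle)
t=28: (idle)
t=29: (idle)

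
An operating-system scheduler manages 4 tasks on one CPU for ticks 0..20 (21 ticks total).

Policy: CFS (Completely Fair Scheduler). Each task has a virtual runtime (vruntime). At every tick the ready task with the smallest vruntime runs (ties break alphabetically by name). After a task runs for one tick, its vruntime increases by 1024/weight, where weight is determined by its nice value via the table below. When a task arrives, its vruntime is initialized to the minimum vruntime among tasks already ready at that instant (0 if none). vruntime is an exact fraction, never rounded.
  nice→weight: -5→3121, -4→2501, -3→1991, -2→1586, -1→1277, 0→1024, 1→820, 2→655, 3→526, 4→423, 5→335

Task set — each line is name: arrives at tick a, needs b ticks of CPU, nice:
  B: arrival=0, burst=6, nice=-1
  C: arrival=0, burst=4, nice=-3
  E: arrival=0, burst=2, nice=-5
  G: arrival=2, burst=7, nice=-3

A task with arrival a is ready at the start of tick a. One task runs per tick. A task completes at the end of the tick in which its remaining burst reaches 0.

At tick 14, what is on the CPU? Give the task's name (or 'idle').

t=0: vr[B=0 C=0 E=0] → run B
t=1: vr[B=1024/1277 C=0 E=0] → run C
t=2: vr[B=1024/1277 C=1024/1991 E=0 G=0] → run E
t=3: vr[B=1024/1277 C=1024/1991 E=1024/3121 G=0] → run G
t=4: vr[B=1024/1277 C=1024/1991 E=1024/3121 G=1024/1991] → run E
t=5: vr[B=1024/1277 C=1024/1991 G=1024/1991] → run C
t=6: vr[B=1024/1277 C=2048/1991 G=1024/1991] → run G
t=7: vr[B=1024/1277 C=2048/1991 G=2048/1991] → run B
t=8: vr[B=2048/1277 C=2048/1991 G=2048/1991] → run C
t=9: vr[B=2048/1277 C=3072/1991 G=2048/1991] → run G
t=10: vr[B=2048/1277 C=3072/1991 G=3072/1991] → run C
t=11: vr[B=2048/1277 G=3072/1991] → run G
t=12: vr[B=2048/1277 G=4096/1991] → run B
t=13: vr[B=3072/1277 G=4096/1991] → run G
t=14: vr[B=3072/1277 G=5120/1991] → run B
t=15: vr[B=4096/1277 G=5120/1991] → run G
t=16: vr[B=4096/1277 G=6144/1991] → run G
t=17: vr[B=4096/1277] → run B
t=18: vr[B=5120/1277] → run B
t=19: (idle)
t=20: (idle)

running at tick 14 = B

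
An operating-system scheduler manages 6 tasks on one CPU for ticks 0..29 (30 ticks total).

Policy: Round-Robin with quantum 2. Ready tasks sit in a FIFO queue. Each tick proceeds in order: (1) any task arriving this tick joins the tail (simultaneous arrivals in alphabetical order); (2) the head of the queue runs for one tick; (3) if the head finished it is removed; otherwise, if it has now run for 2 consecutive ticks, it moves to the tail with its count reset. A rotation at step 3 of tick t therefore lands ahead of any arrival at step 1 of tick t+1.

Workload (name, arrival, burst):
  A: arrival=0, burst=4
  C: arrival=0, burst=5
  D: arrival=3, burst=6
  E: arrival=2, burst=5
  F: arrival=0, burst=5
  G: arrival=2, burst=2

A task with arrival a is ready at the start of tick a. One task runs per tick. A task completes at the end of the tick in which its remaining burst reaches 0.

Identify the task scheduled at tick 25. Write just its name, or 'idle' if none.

running at tick 25 = D

t=0: queue=[A,C,F] q_used=0 → run A
t=1: queue=[A,C,F] q_used=1 → run A
t=2: queue=[C,F,A,E,G] q_used=0 → run C
t=3: queue=[C,F,A,E,G,D] q_used=1 → run C
t=4: queue=[F,A,E,G,D,C] q_used=0 → run F
t=5: queue=[F,A,E,G,D,C] q_used=1 → run F
t=6: queue=[A,E,G,D,C,F] q_used=0 → run A
t=7: queue=[A,E,G,D,C,F] q_used=1 → run A
t=8: queue=[E,G,D,C,F] q_used=0 → run E
t=9: queue=[E,G,D,C,F] q_used=1 → run E
t=10: queue=[G,D,C,F,E] q_used=0 → run G
t=11: queue=[G,D,C,F,E] q_used=1 → run G
t=12: queue=[D,C,F,E] q_used=0 → run D
t=13: queue=[D,C,F,E] q_used=1 → run D
t=14: queue=[C,F,E,D] q_used=0 → run C
t=15: queue=[C,F,E,D] q_used=1 → run C
t=16: queue=[F,E,D,C] q_used=0 → run F
t=17: queue=[F,E,D,C] q_used=1 → run F
t=18: queue=[E,D,C,F] q_used=0 → run E
t=19: queue=[E,D,C,F] q_used=1 → run E
t=20: queue=[D,C,F,E] q_used=0 → run D
t=21: queue=[D,C,F,E] q_used=1 → run D
t=22: queue=[C,F,E,D] q_used=0 → run C
t=23: queue=[F,E,D] q_used=0 → run F
t=24: queue=[E,D] q_used=0 → run E
t=25: queue=[D] q_used=0 → run D
t=26: queue=[D] q_used=1 → run D
t=27: (idle)
t=28: (idle)
t=29: (idle)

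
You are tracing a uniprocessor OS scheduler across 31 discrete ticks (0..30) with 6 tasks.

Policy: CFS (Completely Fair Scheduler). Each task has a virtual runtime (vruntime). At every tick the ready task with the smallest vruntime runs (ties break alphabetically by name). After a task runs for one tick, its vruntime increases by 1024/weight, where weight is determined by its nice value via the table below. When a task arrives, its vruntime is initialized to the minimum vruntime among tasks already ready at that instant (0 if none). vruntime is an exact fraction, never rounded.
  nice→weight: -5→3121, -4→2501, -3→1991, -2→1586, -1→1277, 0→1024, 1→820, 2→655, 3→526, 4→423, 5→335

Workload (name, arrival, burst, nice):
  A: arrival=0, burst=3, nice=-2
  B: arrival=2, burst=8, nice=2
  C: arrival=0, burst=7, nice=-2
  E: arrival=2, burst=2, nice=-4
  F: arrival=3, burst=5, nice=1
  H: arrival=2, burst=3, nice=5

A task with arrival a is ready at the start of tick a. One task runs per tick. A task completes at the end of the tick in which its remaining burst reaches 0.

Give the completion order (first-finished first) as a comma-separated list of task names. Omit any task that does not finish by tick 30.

completion order = E, A, C, F, H, B

t=0: vr[A=0 C=0] → run A
t=1: vr[A=512/793 C=0] → run C
t=2: vr[A=512/793 B=512/793 C=512/793 E=512/793 H=512/793] → run A
t=3: vr[A=1024/793 B=512/793 C=512/793 E=512/793 F=512/793 H=512/793] → run B
t=4: vr[A=1024/793 B=1147392/519415 C=512/793 E=512/793 F=512/793 H=512/793] → run C
t=5: vr[A=1024/793 B=1147392/519415 C=1024/793 E=512/793 F=512/793 H=512/793] → run E
t=6: vr[A=1024/793 B=1147392/519415 C=1024/793 E=34304/32513 F=512/793 H=512/793] → run F
t=7: vr[A=1024/793 B=1147392/519415 C=1024/793 E=34304/32513 F=307968/162565 H=512/793] → run H
t=8: vr[A=1024/793 B=1147392/519415 C=1024/793 E=34304/32513 F=307968/162565 H=983552/265655] → run E
t=9: vr[A=1024/793 B=1147392/519415 C=1024/793 F=307968/162565 H=983552/265655] → run A
t=10: vr[B=1147392/519415 C=1024/793 F=307968/162565 H=983552/265655] → run C
t=11: vr[B=1147392/519415 C=1536/793 F=307968/162565 H=983552/265655] → run F
t=12: vr[B=1147392/519415 C=1536/793 F=510976/162565 H=983552/265655] → run C
t=13: vr[B=1147392/519415 C=2048/793 F=510976/162565 H=983552/265655] → run B
t=14: vr[B=1959424/519415 C=2048/793 F=510976/162565 H=983552/265655] → run C
t=15: vr[B=1959424/519415 C=2560/793 F=510976/162565 H=983552/265655] → run F
t=16: vr[B=1959424/519415 C=2560/793 F=713984/162565 H=983552/265655] → run C
t=17: vr[B=1959424/519415 C=3072/793 F=713984/162565 H=983552/265655] → run H
t=18: vr[B=1959424/519415 C=3072/793 F=713984/162565 H=1795584/265655] → run B
t=19: vr[B=2771456/519415 C=3072/793 F=713984/162565 H=1795584/265655] → run C
t=20: vr[B=2771456/519415 F=713984/162565 H=1795584/265655] → run F
t=21: vr[B=2771456/519415 F=916992/162565 H=1795584/265655] → run B
t=22: vr[B=3583488/519415 F=916992/162565 H=1795584/265655] → run F
t=23: vr[B=3583488/519415 H=1795584/265655] → run H
t=24: vr[B=3583488/519415] → run B
t=25: vr[B=879104/103883] → run B
t=26: vr[B=5207552/519415] → run B
t=27: vr[B=6019584/519415] → run B
t=28: (idle)
t=29: (idle)
t=30: (idle)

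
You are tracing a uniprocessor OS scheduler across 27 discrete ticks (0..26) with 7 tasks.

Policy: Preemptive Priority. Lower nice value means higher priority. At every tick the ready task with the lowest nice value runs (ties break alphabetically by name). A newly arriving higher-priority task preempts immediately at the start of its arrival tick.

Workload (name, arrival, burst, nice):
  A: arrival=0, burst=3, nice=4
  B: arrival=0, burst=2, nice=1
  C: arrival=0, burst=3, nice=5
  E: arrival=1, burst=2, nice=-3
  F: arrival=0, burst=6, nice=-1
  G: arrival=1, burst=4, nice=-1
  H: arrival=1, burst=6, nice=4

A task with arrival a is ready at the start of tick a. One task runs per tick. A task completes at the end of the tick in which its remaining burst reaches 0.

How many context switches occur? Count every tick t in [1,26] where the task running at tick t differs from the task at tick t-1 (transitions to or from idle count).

t=0: ready={A,B,C,F} → run F
t=1: ready={A,B,C,E,F,G,H} → run E
t=2: ready={A,B,C,E,F,G,H} → run E
t=3: ready={A,B,C,F,G,H} → run F
t=4: ready={A,B,C,F,G,H} → run F
t=5: ready={A,B,C,F,G,H} → run F
t=6: ready={A,B,C,F,G,H} → run F
t=7: ready={A,B,C,F,G,H} → run F
t=8: ready={A,B,C,G,H} → run G
t=9: ready={A,B,C,G,H} → run G
t=10: ready={A,B,C,G,H} → run G
t=11: ready={A,B,C,G,H} → run G
t=12: ready={A,B,C,H} → run B
t=13: ready={A,B,C,H} → run B
t=14: ready={A,C,H} → run A
t=15: ready={A,C,H} → run A
t=16: ready={A,C,H} → run A
t=17: ready={C,H} → run H
t=18: ready={C,H} → run H
t=19: ready={C,H} → run H
t=20: ready={C,H} → run H
t=21: ready={C,H} → run H
t=22: ready={C,H} → run H
t=23: ready={C} → run C
t=24: ready={C} → run C
t=25: ready={C} → run C
t=26: (idle)

context switches = 8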